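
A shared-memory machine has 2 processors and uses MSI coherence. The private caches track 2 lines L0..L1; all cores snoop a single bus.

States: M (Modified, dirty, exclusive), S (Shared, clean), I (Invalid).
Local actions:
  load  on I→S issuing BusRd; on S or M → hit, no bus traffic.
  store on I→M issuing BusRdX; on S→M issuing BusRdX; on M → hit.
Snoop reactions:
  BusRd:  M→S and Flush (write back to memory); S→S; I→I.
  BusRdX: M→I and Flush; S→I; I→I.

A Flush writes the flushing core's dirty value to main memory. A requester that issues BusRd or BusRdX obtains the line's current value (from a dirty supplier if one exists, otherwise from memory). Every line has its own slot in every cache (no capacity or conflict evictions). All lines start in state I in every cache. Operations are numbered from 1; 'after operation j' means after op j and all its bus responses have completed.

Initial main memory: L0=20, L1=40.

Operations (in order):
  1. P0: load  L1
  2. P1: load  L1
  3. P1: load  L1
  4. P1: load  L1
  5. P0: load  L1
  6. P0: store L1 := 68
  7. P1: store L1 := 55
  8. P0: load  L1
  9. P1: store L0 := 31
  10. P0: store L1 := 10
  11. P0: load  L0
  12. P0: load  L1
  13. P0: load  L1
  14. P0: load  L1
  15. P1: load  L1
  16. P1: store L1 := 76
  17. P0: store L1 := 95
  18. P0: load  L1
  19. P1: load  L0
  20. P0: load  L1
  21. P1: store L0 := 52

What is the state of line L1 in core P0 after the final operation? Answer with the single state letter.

[1] P0: load  L1 | P0:S(40), P1:I | bus: BusRd
[2] P1: load  L1 | P0:S(40), P1:S(40) | bus: BusRd
[3] P1: load  L1 | P0:S(40), P1:S(40) | bus: none
[4] P1: load  L1 | P0:S(40), P1:S(40) | bus: none
[5] P0: load  L1 | P0:S(40), P1:S(40) | bus: none
[6] P0: store L1 := 68 | P0:M(68), P1:I | bus: BusRdX
[7] P1: store L1 := 55 | P0:I, P1:M(55) | bus: BusRdX,Flush
[8] P0: load  L1 | P0:S(55), P1:S(55) | bus: BusRd,Flush
[9] P1: store L0 := 31 | P0:I, P1:M(31) | bus: BusRdX
[10] P0: store L1 := 10 | P0:M(10), P1:I | bus: BusRdX
[11] P0: load  L0 | P0:S(31), P1:S(31) | bus: BusRd,Flush
[12] P0: load  L1 | P0:M(10), P1:I | bus: none
[13] P0: load  L1 | P0:M(10), P1:I | bus: none
[14] P0: load  L1 | P0:M(10), P1:I | bus: none
[15] P1: load  L1 | P0:S(10), P1:S(10) | bus: BusRd,Flush
[16] P1: store L1 := 76 | P0:I, P1:M(76) | bus: BusRdX
[17] P0: store L1 := 95 | P0:M(95), P1:I | bus: BusRdX,Flush
[18] P0: load  L1 | P0:M(95), P1:I | bus: none
[19] P1: load  L0 | P0:S(31), P1:S(31) | bus: none
[20] P0: load  L1 | P0:M(95), P1:I | bus: none
[21] P1: store L0 := 52 | P0:I, P1:M(52) | bus: BusRdX

state = M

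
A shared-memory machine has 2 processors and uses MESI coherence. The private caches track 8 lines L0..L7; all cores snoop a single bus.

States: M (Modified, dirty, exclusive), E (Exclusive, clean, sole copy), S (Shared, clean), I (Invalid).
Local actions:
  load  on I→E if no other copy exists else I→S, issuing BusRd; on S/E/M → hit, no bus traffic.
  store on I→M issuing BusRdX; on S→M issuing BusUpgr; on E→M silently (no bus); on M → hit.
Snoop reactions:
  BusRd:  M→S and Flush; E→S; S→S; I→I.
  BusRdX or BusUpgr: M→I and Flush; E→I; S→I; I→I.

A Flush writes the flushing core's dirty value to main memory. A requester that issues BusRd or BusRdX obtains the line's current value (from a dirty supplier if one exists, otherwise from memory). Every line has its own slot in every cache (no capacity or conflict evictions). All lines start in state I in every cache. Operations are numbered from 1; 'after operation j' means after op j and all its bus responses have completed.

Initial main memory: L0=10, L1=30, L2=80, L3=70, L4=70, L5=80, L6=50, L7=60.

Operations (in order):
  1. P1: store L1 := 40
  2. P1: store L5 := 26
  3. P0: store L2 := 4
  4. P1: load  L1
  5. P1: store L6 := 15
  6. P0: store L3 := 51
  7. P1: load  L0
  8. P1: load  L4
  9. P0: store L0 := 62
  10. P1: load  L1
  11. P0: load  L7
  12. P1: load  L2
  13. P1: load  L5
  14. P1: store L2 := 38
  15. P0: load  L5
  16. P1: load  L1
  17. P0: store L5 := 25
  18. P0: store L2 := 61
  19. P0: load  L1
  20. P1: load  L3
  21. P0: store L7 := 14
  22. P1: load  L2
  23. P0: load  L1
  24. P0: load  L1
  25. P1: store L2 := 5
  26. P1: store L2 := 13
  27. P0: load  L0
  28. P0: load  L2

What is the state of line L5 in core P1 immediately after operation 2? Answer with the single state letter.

state = M

  op1 P1: store L1 := 40 → I/M on L1; bus BusRdX; mem=30
  op2 P1: store L5 := 26 → I/M on L5; bus BusRdX; mem=80
  op3 P0: store L2 := 4 → M/I on L2; bus BusRdX; mem=80
  op4 P1: load  L1 → I/M on L1; bus (none); mem=30
  op5 P1: store L6 := 15 → I/M on L6; bus BusRdX; mem=50
  op6 P0: store L3 := 51 → M/I on L3; bus BusRdX; mem=70
  op7 P1: load  L0 → I/E on L0; bus BusRd; mem=10
  op8 P1: load  L4 → I/E on L4; bus BusRd; mem=70
  op9 P0: store L0 := 62 → M/I on L0; bus BusRdX; mem=10
  op10 P1: load  L1 → I/M on L1; bus (none); mem=30
  op11 P0: load  L7 → E/I on L7; bus BusRd; mem=60
  op12 P1: load  L2 → S/S on L2; bus BusRd Flush; mem=4
  op13 P1: load  L5 → I/M on L5; bus (none); mem=80
  op14 P1: store L2 := 38 → I/M on L2; bus BusUpgr; mem=4
  op15 P0: load  L5 → S/S on L5; bus BusRd Flush; mem=26
  op16 P1: load  L1 → I/M on L1; bus (none); mem=30
  op17 P0: store L5 := 25 → M/I on L5; bus BusUpgr; mem=26
  op18 P0: store L2 := 61 → M/I on L2; bus BusRdX Flush; mem=38
  op19 P0: load  L1 → S/S on L1; bus BusRd Flush; mem=40
  op20 P1: load  L3 → S/S on L3; bus BusRd Flush; mem=51
  op21 P0: store L7 := 14 → M/I on L7; bus (none); mem=60
  op22 P1: load  L2 → S/S on L2; bus BusRd Flush; mem=61
  op23 P0: load  L1 → S/S on L1; bus (none); mem=40
  op24 P0: load  L1 → S/S on L1; bus (none); mem=40
  op25 P1: store L2 := 5 → I/M on L2; bus BusUpgr; mem=61
  op26 P1: store L2 := 13 → I/M on L2; bus (none); mem=61
  op27 P0: load  L0 → M/I on L0; bus (none); mem=10
  op28 P0: load  L2 → S/S on L2; bus BusRd Flush; mem=13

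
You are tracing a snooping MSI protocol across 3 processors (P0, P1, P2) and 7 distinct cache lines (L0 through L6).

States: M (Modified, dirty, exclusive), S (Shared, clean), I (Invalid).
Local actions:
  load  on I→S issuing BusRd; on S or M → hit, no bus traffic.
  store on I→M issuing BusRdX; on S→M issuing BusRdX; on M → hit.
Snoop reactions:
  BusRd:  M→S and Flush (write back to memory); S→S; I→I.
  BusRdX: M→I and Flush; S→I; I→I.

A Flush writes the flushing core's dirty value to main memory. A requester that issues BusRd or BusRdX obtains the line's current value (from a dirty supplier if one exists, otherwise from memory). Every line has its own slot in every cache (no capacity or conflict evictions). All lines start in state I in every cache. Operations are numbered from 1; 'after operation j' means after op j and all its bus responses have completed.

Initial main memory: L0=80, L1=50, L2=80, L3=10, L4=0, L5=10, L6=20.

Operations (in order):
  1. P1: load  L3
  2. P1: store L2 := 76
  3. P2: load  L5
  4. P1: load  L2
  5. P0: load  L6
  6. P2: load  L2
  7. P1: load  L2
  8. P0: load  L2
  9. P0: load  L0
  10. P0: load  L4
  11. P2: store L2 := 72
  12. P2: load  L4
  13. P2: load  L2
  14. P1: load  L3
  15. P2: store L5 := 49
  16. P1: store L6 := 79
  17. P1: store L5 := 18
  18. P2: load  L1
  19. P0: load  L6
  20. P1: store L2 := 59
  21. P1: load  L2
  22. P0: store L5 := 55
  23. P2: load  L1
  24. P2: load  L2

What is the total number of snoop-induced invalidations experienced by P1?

[1] P1: load  L3 | P0:I, P1:S(10), P2:I | bus: BusRd
[2] P1: store L2 := 76 | P0:I, P1:M(76), P2:I | bus: BusRdX
[3] P2: load  L5 | P0:I, P1:I, P2:S(10) | bus: BusRd
[4] P1: load  L2 | P0:I, P1:M(76), P2:I | bus: none
[5] P0: load  L6 | P0:S(20), P1:I, P2:I | bus: BusRd
[6] P2: load  L2 | P0:I, P1:S(76), P2:S(76) | bus: BusRd,Flush
[7] P1: load  L2 | P0:I, P1:S(76), P2:S(76) | bus: none
[8] P0: load  L2 | P0:S(76), P1:S(76), P2:S(76) | bus: BusRd
[9] P0: load  L0 | P0:S(80), P1:I, P2:I | bus: BusRd
[10] P0: load  L4 | P0:S(0), P1:I, P2:I | bus: BusRd
[11] P2: store L2 := 72 | P0:I, P1:I, P2:M(72) | bus: BusRdX
[12] P2: load  L4 | P0:S(0), P1:I, P2:S(0) | bus: BusRd
[13] P2: load  L2 | P0:I, P1:I, P2:M(72) | bus: none
[14] P1: load  L3 | P0:I, P1:S(10), P2:I | bus: none
[15] P2: store L5 := 49 | P0:I, P1:I, P2:M(49) | bus: BusRdX
[16] P1: store L6 := 79 | P0:I, P1:M(79), P2:I | bus: BusRdX
[17] P1: store L5 := 18 | P0:I, P1:M(18), P2:I | bus: BusRdX,Flush
[18] P2: load  L1 | P0:I, P1:I, P2:S(50) | bus: BusRd
[19] P0: load  L6 | P0:S(79), P1:S(79), P2:I | bus: BusRd,Flush
[20] P1: store L2 := 59 | P0:I, P1:M(59), P2:I | bus: BusRdX,Flush
[21] P1: load  L2 | P0:I, P1:M(59), P2:I | bus: none
[22] P0: store L5 := 55 | P0:M(55), P1:I, P2:I | bus: BusRdX,Flush
[23] P2: load  L1 | P0:I, P1:I, P2:S(50) | bus: none
[24] P2: load  L2 | P0:I, P1:S(59), P2:S(59) | bus: BusRd,Flush

invalidations = 2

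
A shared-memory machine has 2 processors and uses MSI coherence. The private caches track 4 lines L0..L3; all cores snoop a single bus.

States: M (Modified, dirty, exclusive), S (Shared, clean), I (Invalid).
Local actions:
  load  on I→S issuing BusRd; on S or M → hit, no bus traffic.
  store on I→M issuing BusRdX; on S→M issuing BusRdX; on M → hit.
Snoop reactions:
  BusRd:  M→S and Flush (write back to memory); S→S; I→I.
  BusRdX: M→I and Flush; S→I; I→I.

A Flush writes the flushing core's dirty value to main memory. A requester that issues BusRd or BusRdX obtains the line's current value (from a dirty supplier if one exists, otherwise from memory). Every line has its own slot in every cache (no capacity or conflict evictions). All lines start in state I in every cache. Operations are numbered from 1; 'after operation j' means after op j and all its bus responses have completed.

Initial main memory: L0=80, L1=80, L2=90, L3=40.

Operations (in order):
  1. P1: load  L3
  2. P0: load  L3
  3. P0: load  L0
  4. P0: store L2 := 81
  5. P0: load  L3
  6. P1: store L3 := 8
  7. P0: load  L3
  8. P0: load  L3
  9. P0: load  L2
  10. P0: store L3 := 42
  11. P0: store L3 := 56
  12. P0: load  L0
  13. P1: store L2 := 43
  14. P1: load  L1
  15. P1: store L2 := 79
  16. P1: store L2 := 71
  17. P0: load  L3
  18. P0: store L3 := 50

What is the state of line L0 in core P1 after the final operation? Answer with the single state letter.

step 1: P1: load  L3  ⟶  IS  (L3)  txn=BusRd  M[L3]=40
step 2: P0: load  L3  ⟶  SS  (L3)  txn=BusRd  M[L3]=40
step 3: P0: load  L0  ⟶  SI  (L0)  txn=BusRd  M[L0]=80
step 4: P0: store L2 := 81  ⟶  MI  (L2)  txn=BusRdX  M[L2]=90
step 5: P0: load  L3  ⟶  SS  (L3)  txn=∅  M[L3]=40
step 6: P1: store L3 := 8  ⟶  IM  (L3)  txn=BusRdX  M[L3]=40
step 7: P0: load  L3  ⟶  SS  (L3)  txn=BusRd+Flush  M[L3]=8
step 8: P0: load  L3  ⟶  SS  (L3)  txn=∅  M[L3]=8
step 9: P0: load  L2  ⟶  MI  (L2)  txn=∅  M[L2]=90
step 10: P0: store L3 := 42  ⟶  MI  (L3)  txn=BusRdX  M[L3]=8
step 11: P0: store L3 := 56  ⟶  MI  (L3)  txn=∅  M[L3]=8
step 12: P0: load  L0  ⟶  SI  (L0)  txn=∅  M[L0]=80
step 13: P1: store L2 := 43  ⟶  IM  (L2)  txn=BusRdX+Flush  M[L2]=81
step 14: P1: load  L1  ⟶  IS  (L1)  txn=BusRd  M[L1]=80
step 15: P1: store L2 := 79  ⟶  IM  (L2)  txn=∅  M[L2]=81
step 16: P1: store L2 := 71  ⟶  IM  (L2)  txn=∅  M[L2]=81
step 17: P0: load  L3  ⟶  MI  (L3)  txn=∅  M[L3]=8
step 18: P0: store L3 := 50  ⟶  MI  (L3)  txn=∅  M[L3]=8

state = I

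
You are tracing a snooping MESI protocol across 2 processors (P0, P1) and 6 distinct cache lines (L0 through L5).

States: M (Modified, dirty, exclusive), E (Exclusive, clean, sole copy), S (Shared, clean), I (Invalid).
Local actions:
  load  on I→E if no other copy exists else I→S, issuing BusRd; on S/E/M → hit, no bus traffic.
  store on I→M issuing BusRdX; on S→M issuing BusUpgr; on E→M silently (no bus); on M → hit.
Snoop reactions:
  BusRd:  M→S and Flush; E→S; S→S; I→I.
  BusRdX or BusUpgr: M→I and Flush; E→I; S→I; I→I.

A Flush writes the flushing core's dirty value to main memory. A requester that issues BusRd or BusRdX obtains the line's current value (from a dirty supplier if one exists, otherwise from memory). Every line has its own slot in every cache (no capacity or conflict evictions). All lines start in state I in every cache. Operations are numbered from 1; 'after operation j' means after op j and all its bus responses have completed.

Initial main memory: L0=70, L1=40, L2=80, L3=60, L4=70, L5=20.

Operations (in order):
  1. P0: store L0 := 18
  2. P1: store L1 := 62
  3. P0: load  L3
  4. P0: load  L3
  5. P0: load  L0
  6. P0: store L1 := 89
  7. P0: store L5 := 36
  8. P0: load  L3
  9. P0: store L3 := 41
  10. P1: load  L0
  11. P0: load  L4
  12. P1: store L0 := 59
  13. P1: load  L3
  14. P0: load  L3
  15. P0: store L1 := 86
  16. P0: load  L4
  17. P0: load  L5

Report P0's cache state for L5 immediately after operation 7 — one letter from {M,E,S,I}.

state = M

  op1 P0: store L0 := 18 → M/I on L0; bus BusRdX; mem=70
  op2 P1: store L1 := 62 → I/M on L1; bus BusRdX; mem=40
  op3 P0: load  L3 → E/I on L3; bus BusRd; mem=60
  op4 P0: load  L3 → E/I on L3; bus (none); mem=60
  op5 P0: load  L0 → M/I on L0; bus (none); mem=70
  op6 P0: store L1 := 89 → M/I on L1; bus BusRdX Flush; mem=62
  op7 P0: store L5 := 36 → M/I on L5; bus BusRdX; mem=20
  op8 P0: load  L3 → E/I on L3; bus (none); mem=60
  op9 P0: store L3 := 41 → M/I on L3; bus (none); mem=60
  op10 P1: load  L0 → S/S on L0; bus BusRd Flush; mem=18
  op11 P0: load  L4 → E/I on L4; bus BusRd; mem=70
  op12 P1: store L0 := 59 → I/M on L0; bus BusUpgr; mem=18
  op13 P1: load  L3 → S/S on L3; bus BusRd Flush; mem=41
  op14 P0: load  L3 → S/S on L3; bus (none); mem=41
  op15 P0: store L1 := 86 → M/I on L1; bus (none); mem=62
  op16 P0: load  L4 → E/I on L4; bus (none); mem=70
  op17 P0: load  L5 → M/I on L5; bus (none); mem=20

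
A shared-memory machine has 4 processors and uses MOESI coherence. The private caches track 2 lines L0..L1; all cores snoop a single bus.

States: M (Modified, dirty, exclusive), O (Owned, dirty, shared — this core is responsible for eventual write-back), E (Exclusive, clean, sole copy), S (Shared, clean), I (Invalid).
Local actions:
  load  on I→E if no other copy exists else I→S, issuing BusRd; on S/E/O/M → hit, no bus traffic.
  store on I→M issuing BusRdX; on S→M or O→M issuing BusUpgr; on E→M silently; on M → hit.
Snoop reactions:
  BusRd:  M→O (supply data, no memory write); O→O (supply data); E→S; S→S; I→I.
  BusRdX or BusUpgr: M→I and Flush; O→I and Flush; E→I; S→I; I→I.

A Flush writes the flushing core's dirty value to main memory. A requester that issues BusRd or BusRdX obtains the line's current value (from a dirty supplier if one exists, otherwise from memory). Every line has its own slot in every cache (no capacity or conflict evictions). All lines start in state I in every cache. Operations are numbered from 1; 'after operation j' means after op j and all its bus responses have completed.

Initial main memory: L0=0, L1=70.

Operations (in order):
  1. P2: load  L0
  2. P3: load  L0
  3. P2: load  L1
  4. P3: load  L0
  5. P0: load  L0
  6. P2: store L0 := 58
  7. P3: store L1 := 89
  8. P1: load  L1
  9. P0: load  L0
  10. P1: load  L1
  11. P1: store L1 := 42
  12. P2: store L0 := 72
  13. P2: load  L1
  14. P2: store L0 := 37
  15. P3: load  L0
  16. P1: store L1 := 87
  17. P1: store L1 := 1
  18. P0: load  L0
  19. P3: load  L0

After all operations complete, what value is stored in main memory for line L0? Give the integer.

memory[L0] = 0

1. P2: load  L0  bus=[BusRd]  L0: P0=I P1=I P2=E P3=I  mem[L0]=0
2. P3: load  L0  bus=[BusRd]  L0: P0=I P1=I P2=S P3=S  mem[L0]=0
3. P2: load  L1  bus=[BusRd]  L1: P0=I P1=I P2=E P3=I  mem[L1]=70
4. P3: load  L0  bus=[-]  L0: P0=I P1=I P2=S P3=S  mem[L0]=0
5. P0: load  L0  bus=[BusRd]  L0: P0=S P1=I P2=S P3=S  mem[L0]=0
6. P2: store L0 := 58  bus=[BusUpgr]  L0: P0=I P1=I P2=M P3=I  mem[L0]=0
7. P3: store L1 := 89  bus=[BusRdX]  L1: P0=I P1=I P2=I P3=M  mem[L1]=70
8. P1: load  L1  bus=[BusRd]  L1: P0=I P1=S P2=I P3=O  mem[L1]=70
9. P0: load  L0  bus=[BusRd]  L0: P0=S P1=I P2=O P3=I  mem[L0]=0
10. P1: load  L1  bus=[-]  L1: P0=I P1=S P2=I P3=O  mem[L1]=70
11. P1: store L1 := 42  bus=[BusUpgr,Flush]  L1: P0=I P1=M P2=I P3=I  mem[L1]=89
12. P2: store L0 := 72  bus=[BusUpgr]  L0: P0=I P1=I P2=M P3=I  mem[L0]=0
13. P2: load  L1  bus=[BusRd]  L1: P0=I P1=O P2=S P3=I  mem[L1]=89
14. P2: store L0 := 37  bus=[-]  L0: P0=I P1=I P2=M P3=I  mem[L0]=0
15. P3: load  L0  bus=[BusRd]  L0: P0=I P1=I P2=O P3=S  mem[L0]=0
16. P1: store L1 := 87  bus=[BusUpgr]  L1: P0=I P1=M P2=I P3=I  mem[L1]=89
17. P1: store L1 := 1  bus=[-]  L1: P0=I P1=M P2=I P3=I  mem[L1]=89
18. P0: load  L0  bus=[BusRd]  L0: P0=S P1=I P2=O P3=S  mem[L0]=0
19. P3: load  L0  bus=[-]  L0: P0=S P1=I P2=O P3=S  mem[L0]=0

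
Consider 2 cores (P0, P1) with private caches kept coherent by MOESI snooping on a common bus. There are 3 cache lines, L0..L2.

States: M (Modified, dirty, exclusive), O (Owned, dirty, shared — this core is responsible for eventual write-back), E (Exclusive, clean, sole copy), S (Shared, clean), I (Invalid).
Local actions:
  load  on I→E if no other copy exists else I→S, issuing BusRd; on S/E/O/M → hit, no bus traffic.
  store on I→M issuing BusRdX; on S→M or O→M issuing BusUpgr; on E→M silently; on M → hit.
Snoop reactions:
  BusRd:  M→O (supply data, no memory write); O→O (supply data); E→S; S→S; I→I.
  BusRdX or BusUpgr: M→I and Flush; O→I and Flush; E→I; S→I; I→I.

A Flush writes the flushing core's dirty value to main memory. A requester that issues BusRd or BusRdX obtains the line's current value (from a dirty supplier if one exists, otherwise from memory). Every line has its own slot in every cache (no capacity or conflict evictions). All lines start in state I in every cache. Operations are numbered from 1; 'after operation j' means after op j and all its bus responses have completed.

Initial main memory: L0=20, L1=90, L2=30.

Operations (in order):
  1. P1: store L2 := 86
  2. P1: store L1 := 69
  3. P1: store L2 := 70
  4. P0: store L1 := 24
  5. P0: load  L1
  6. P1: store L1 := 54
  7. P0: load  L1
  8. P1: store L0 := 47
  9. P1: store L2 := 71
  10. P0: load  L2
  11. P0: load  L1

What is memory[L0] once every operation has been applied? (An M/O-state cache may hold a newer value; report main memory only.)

step 1: P1: store L2 := 86  ⟶  IM  (L2)  txn=BusRdX  M[L2]=30
step 2: P1: store L1 := 69  ⟶  IM  (L1)  txn=BusRdX  M[L1]=90
step 3: P1: store L2 := 70  ⟶  IM  (L2)  txn=∅  M[L2]=30
step 4: P0: store L1 := 24  ⟶  MI  (L1)  txn=BusRdX+Flush  M[L1]=69
step 5: P0: load  L1  ⟶  MI  (L1)  txn=∅  M[L1]=69
step 6: P1: store L1 := 54  ⟶  IM  (L1)  txn=BusRdX+Flush  M[L1]=24
step 7: P0: load  L1  ⟶  SO  (L1)  txn=BusRd  M[L1]=24
step 8: P1: store L0 := 47  ⟶  IM  (L0)  txn=BusRdX  M[L0]=20
step 9: P1: store L2 := 71  ⟶  IM  (L2)  txn=∅  M[L2]=30
step 10: P0: load  L2  ⟶  SO  (L2)  txn=BusRd  M[L2]=30
step 11: P0: load  L1  ⟶  SO  (L1)  txn=∅  M[L1]=24

memory[L0] = 20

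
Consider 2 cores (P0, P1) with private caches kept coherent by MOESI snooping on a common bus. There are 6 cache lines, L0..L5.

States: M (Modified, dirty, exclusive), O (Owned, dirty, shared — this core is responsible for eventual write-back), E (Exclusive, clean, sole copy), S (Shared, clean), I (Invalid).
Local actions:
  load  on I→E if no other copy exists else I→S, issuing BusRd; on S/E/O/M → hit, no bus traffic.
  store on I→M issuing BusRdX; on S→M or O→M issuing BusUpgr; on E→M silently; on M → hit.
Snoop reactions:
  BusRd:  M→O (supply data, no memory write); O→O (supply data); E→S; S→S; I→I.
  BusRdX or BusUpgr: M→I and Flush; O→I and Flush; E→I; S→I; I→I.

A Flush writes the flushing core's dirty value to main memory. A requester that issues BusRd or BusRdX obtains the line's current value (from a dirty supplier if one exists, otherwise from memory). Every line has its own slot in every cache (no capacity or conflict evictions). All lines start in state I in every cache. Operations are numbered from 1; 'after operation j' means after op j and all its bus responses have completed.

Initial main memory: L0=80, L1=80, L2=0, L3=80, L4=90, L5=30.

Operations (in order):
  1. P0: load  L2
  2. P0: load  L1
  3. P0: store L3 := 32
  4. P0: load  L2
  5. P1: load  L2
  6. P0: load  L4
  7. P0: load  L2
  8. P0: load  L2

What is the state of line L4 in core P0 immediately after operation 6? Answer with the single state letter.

state = E

[1] P0: load  L2 | P0:E(0), P1:I | bus: BusRd
[2] P0: load  L1 | P0:E(80), P1:I | bus: BusRd
[3] P0: store L3 := 32 | P0:M(32), P1:I | bus: BusRdX
[4] P0: load  L2 | P0:E(0), P1:I | bus: none
[5] P1: load  L2 | P0:S(0), P1:S(0) | bus: BusRd
[6] P0: load  L4 | P0:E(90), P1:I | bus: BusRd
[7] P0: load  L2 | P0:S(0), P1:S(0) | bus: none
[8] P0: load  L2 | P0:S(0), P1:S(0) | bus: none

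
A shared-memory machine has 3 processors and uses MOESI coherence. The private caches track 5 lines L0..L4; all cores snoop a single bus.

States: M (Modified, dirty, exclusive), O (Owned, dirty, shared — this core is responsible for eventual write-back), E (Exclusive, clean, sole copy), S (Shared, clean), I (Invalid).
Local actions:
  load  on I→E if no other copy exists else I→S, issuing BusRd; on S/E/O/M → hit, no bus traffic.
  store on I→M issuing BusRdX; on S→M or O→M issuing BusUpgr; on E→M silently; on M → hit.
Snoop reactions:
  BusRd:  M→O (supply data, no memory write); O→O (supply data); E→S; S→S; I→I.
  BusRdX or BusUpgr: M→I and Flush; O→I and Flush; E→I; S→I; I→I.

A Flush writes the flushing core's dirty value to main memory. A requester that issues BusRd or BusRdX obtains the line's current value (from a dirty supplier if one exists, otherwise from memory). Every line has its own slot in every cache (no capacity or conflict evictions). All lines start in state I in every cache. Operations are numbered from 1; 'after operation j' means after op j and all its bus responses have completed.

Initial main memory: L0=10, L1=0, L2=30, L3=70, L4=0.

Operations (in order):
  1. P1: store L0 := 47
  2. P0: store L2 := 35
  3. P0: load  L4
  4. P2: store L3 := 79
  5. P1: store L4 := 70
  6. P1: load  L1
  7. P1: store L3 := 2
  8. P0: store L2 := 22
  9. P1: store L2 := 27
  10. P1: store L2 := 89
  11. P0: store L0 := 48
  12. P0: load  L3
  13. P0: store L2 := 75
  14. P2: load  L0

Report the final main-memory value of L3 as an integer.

step 1: P1: store L0 := 47  ⟶  IMI  (L0)  txn=BusRdX  M[L0]=10
step 2: P0: store L2 := 35  ⟶  MII  (L2)  txn=BusRdX  M[L2]=30
step 3: P0: load  L4  ⟶  EII  (L4)  txn=BusRd  M[L4]=0
step 4: P2: store L3 := 79  ⟶  IIM  (L3)  txn=BusRdX  M[L3]=70
step 5: P1: store L4 := 70  ⟶  IMI  (L4)  txn=BusRdX  M[L4]=0
step 6: P1: load  L1  ⟶  IEI  (L1)  txn=BusRd  M[L1]=0
step 7: P1: store L3 := 2  ⟶  IMI  (L3)  txn=BusRdX+Flush  M[L3]=79
step 8: P0: store L2 := 22  ⟶  MII  (L2)  txn=∅  M[L2]=30
step 9: P1: store L2 := 27  ⟶  IMI  (L2)  txn=BusRdX+Flush  M[L2]=22
step 10: P1: store L2 := 89  ⟶  IMI  (L2)  txn=∅  M[L2]=22
step 11: P0: store L0 := 48  ⟶  MII  (L0)  txn=BusRdX+Flush  M[L0]=47
step 12: P0: load  L3  ⟶  SOI  (L3)  txn=BusRd  M[L3]=79
step 13: P0: store L2 := 75  ⟶  MII  (L2)  txn=BusRdX+Flush  M[L2]=89
step 14: P2: load  L0  ⟶  OIS  (L0)  txn=BusRd  M[L0]=47

memory[L3] = 79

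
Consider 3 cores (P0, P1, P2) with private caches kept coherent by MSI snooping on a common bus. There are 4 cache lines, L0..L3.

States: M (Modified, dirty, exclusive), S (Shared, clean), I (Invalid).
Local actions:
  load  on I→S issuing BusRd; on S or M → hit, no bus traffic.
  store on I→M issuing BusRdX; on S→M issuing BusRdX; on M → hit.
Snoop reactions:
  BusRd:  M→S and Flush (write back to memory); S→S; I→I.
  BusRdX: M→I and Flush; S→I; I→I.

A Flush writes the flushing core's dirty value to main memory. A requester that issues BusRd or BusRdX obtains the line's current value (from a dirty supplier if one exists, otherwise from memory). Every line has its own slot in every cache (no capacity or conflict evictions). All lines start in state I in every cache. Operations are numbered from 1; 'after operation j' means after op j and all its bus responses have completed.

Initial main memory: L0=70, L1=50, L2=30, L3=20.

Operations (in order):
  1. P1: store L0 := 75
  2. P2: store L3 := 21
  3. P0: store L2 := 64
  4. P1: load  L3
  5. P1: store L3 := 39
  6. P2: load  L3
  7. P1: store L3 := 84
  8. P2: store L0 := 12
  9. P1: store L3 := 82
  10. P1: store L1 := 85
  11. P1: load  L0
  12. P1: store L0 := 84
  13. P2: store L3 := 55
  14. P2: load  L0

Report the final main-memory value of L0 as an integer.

  op1 P1: store L0 := 75 → I/M/I on L0; bus BusRdX; mem=70
  op2 P2: store L3 := 21 → I/I/M on L3; bus BusRdX; mem=20
  op3 P0: store L2 := 64 → M/I/I on L2; bus BusRdX; mem=30
  op4 P1: load  L3 → I/S/S on L3; bus BusRd Flush; mem=21
  op5 P1: store L3 := 39 → I/M/I on L3; bus BusRdX; mem=21
  op6 P2: load  L3 → I/S/S on L3; bus BusRd Flush; mem=39
  op7 P1: store L3 := 84 → I/M/I on L3; bus BusRdX; mem=39
  op8 P2: store L0 := 12 → I/I/M on L0; bus BusRdX Flush; mem=75
  op9 P1: store L3 := 82 → I/M/I on L3; bus (none); mem=39
  op10 P1: store L1 := 85 → I/M/I on L1; bus BusRdX; mem=50
  op11 P1: load  L0 → I/S/S on L0; bus BusRd Flush; mem=12
  op12 P1: store L0 := 84 → I/M/I on L0; bus BusRdX; mem=12
  op13 P2: store L3 := 55 → I/I/M on L3; bus BusRdX Flush; mem=82
  op14 P2: load  L0 → I/S/S on L0; bus BusRd Flush; mem=84

memory[L0] = 84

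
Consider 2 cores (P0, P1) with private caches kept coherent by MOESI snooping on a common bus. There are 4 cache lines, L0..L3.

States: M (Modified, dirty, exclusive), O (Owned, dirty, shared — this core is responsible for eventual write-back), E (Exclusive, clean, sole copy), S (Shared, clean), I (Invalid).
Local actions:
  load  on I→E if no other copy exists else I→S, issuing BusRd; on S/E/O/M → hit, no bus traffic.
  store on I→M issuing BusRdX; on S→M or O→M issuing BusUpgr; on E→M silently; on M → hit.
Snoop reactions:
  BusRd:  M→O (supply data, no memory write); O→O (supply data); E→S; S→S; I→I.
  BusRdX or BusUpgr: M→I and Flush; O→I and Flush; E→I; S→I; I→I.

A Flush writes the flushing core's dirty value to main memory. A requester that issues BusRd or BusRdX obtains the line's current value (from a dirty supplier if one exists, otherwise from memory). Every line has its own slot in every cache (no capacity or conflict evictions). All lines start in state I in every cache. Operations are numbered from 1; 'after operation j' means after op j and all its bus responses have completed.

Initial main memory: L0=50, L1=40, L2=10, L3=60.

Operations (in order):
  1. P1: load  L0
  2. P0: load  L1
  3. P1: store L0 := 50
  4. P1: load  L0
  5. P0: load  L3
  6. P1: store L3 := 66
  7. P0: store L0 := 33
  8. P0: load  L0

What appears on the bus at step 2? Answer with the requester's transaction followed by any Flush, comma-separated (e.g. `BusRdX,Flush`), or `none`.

bus = BusRd

step 1: P1: load  L0  ⟶  IE  (L0)  txn=BusRd  M[L0]=50
step 2: P0: load  L1  ⟶  EI  (L1)  txn=BusRd  M[L1]=40
step 3: P1: store L0 := 50  ⟶  IM  (L0)  txn=∅  M[L0]=50
step 4: P1: load  L0  ⟶  IM  (L0)  txn=∅  M[L0]=50
step 5: P0: load  L3  ⟶  EI  (L3)  txn=BusRd  M[L3]=60
step 6: P1: store L3 := 66  ⟶  IM  (L3)  txn=BusRdX  M[L3]=60
step 7: P0: store L0 := 33  ⟶  MI  (L0)  txn=BusRdX+Flush  M[L0]=50
step 8: P0: load  L0  ⟶  MI  (L0)  txn=∅  M[L0]=50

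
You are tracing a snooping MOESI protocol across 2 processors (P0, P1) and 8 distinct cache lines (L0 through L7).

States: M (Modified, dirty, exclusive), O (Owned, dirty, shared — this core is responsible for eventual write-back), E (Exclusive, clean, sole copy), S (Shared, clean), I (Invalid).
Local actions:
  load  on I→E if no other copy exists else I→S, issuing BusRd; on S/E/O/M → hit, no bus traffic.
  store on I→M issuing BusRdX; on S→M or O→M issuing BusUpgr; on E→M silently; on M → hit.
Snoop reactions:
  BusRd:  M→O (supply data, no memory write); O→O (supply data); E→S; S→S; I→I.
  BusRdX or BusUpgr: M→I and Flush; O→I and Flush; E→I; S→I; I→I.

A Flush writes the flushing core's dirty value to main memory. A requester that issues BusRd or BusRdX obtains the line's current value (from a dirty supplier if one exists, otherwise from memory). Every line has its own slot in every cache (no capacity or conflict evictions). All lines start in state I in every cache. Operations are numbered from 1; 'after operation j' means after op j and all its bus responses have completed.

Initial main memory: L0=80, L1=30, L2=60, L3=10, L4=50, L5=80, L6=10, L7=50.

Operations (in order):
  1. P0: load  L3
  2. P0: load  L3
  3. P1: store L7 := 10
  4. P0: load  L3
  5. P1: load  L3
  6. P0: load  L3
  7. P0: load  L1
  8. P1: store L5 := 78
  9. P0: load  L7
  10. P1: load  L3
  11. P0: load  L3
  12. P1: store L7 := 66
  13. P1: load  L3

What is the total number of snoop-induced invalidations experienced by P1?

1. P0: load  L3  bus=[BusRd]  L3: P0=E P1=I  mem[L3]=10
2. P0: load  L3  bus=[-]  L3: P0=E P1=I  mem[L3]=10
3. P1: store L7 := 10  bus=[BusRdX]  L7: P0=I P1=M  mem[L7]=50
4. P0: load  L3  bus=[-]  L3: P0=E P1=I  mem[L3]=10
5. P1: load  L3  bus=[BusRd]  L3: P0=S P1=S  mem[L3]=10
6. P0: load  L3  bus=[-]  L3: P0=S P1=S  mem[L3]=10
7. P0: load  L1  bus=[BusRd]  L1: P0=E P1=I  mem[L1]=30
8. P1: store L5 := 78  bus=[BusRdX]  L5: P0=I P1=M  mem[L5]=80
9. P0: load  L7  bus=[BusRd]  L7: P0=S P1=O  mem[L7]=50
10. P1: load  L3  bus=[-]  L3: P0=S P1=S  mem[L3]=10
11. P0: load  L3  bus=[-]  L3: P0=S P1=S  mem[L3]=10
12. P1: store L7 := 66  bus=[BusUpgr]  L7: P0=I P1=M  mem[L7]=50
13. P1: load  L3  bus=[-]  L3: P0=S P1=S  mem[L3]=10

invalidations = 0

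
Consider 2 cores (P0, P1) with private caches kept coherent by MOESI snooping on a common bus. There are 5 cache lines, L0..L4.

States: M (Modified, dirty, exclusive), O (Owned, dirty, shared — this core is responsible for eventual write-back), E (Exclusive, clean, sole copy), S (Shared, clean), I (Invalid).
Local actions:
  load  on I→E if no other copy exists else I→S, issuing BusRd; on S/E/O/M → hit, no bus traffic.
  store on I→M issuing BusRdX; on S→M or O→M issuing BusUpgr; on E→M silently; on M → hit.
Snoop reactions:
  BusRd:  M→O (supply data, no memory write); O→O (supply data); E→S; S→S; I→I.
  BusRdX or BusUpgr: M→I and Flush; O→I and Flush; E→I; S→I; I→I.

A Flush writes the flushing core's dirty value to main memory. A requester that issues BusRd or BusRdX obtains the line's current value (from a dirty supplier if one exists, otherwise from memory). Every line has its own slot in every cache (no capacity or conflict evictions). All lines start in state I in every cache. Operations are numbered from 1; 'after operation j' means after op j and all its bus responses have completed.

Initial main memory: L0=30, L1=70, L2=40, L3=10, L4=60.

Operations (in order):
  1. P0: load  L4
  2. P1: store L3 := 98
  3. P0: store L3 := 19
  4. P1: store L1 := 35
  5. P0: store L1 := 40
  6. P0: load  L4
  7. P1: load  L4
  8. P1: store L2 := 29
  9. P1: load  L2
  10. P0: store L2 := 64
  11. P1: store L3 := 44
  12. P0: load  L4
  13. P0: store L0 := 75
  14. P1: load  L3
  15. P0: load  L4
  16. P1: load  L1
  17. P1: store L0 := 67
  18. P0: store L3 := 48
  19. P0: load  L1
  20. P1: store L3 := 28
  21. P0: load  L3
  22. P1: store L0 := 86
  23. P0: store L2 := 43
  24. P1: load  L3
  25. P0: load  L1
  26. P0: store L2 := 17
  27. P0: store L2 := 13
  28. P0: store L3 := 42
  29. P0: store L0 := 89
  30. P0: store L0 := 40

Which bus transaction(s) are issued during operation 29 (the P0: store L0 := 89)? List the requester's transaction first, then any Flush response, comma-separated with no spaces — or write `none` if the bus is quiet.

bus = BusRdX,Flush

step 1: P0: load  L4  ⟶  EI  (L4)  txn=BusRd  M[L4]=60
step 2: P1: store L3 := 98  ⟶  IM  (L3)  txn=BusRdX  M[L3]=10
step 3: P0: store L3 := 19  ⟶  MI  (L3)  txn=BusRdX+Flush  M[L3]=98
step 4: P1: store L1 := 35  ⟶  IM  (L1)  txn=BusRdX  M[L1]=70
step 5: P0: store L1 := 40  ⟶  MI  (L1)  txn=BusRdX+Flush  M[L1]=35
step 6: P0: load  L4  ⟶  EI  (L4)  txn=∅  M[L4]=60
step 7: P1: load  L4  ⟶  SS  (L4)  txn=BusRd  M[L4]=60
step 8: P1: store L2 := 29  ⟶  IM  (L2)  txn=BusRdX  M[L2]=40
step 9: P1: load  L2  ⟶  IM  (L2)  txn=∅  M[L2]=40
step 10: P0: store L2 := 64  ⟶  MI  (L2)  txn=BusRdX+Flush  M[L2]=29
step 11: P1: store L3 := 44  ⟶  IM  (L3)  txn=BusRdX+Flush  M[L3]=19
step 12: P0: load  L4  ⟶  SS  (L4)  txn=∅  M[L4]=60
step 13: P0: store L0 := 75  ⟶  MI  (L0)  txn=BusRdX  M[L0]=30
step 14: P1: load  L3  ⟶  IM  (L3)  txn=∅  M[L3]=19
step 15: P0: load  L4  ⟶  SS  (L4)  txn=∅  M[L4]=60
step 16: P1: load  L1  ⟶  OS  (L1)  txn=BusRd  M[L1]=35
step 17: P1: store L0 := 67  ⟶  IM  (L0)  txn=BusRdX+Flush  M[L0]=75
step 18: P0: store L3 := 48  ⟶  MI  (L3)  txn=BusRdX+Flush  M[L3]=44
step 19: P0: load  L1  ⟶  OS  (L1)  txn=∅  M[L1]=35
step 20: P1: store L3 := 28  ⟶  IM  (L3)  txn=BusRdX+Flush  M[L3]=48
step 21: P0: load  L3  ⟶  SO  (L3)  txn=BusRd  M[L3]=48
step 22: P1: store L0 := 86  ⟶  IM  (L0)  txn=∅  M[L0]=75
step 23: P0: store L2 := 43  ⟶  MI  (L2)  txn=∅  M[L2]=29
step 24: P1: load  L3  ⟶  SO  (L3)  txn=∅  M[L3]=48
step 25: P0: load  L1  ⟶  OS  (L1)  txn=∅  M[L1]=35
step 26: P0: store L2 := 17  ⟶  MI  (L2)  txn=∅  M[L2]=29
step 27: P0: store L2 := 13  ⟶  MI  (L2)  txn=∅  M[L2]=29
step 28: P0: store L3 := 42  ⟶  MI  (L3)  txn=BusUpgr+Flush  M[L3]=28
step 29: P0: store L0 := 89  ⟶  MI  (L0)  txn=BusRdX+Flush  M[L0]=86
step 30: P0: store L0 := 40  ⟶  MI  (L0)  txn=∅  M[L0]=86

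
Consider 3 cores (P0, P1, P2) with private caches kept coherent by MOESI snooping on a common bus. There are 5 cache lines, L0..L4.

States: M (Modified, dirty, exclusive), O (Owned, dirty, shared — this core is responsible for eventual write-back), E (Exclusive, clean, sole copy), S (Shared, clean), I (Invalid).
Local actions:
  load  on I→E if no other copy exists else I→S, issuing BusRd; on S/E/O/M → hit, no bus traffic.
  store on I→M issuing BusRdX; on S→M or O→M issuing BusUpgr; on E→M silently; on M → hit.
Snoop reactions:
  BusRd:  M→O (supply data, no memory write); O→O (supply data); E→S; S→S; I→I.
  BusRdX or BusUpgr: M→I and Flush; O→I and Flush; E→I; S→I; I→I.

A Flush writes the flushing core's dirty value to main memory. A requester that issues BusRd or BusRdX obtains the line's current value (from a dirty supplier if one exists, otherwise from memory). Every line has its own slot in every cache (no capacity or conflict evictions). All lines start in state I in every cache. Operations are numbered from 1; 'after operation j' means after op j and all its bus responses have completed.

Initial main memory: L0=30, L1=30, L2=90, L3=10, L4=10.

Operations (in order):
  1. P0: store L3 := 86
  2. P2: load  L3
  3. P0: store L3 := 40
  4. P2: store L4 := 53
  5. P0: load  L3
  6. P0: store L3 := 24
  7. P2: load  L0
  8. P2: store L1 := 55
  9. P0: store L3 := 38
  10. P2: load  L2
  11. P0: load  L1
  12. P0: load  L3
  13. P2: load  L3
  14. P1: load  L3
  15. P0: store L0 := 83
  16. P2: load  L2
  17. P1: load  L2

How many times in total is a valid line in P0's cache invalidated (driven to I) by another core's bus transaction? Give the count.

  op1 P0: store L3 := 86 → M/I/I on L3; bus BusRdX; mem=10
  op2 P2: load  L3 → O/I/S on L3; bus BusRd; mem=10
  op3 P0: store L3 := 40 → M/I/I on L3; bus BusUpgr; mem=10
  op4 P2: store L4 := 53 → I/I/M on L4; bus BusRdX; mem=10
  op5 P0: load  L3 → M/I/I on L3; bus (none); mem=10
  op6 P0: store L3 := 24 → M/I/I on L3; bus (none); mem=10
  op7 P2: load  L0 → I/I/E on L0; bus BusRd; mem=30
  op8 P2: store L1 := 55 → I/I/M on L1; bus BusRdX; mem=30
  op9 P0: store L3 := 38 → M/I/I on L3; bus (none); mem=10
  op10 P2: load  L2 → I/I/E on L2; bus BusRd; mem=90
  op11 P0: load  L1 → S/I/O on L1; bus BusRd; mem=30
  op12 P0: load  L3 → M/I/I on L3; bus (none); mem=10
  op13 P2: load  L3 → O/I/S on L3; bus BusRd; mem=10
  op14 P1: load  L3 → O/S/S on L3; bus BusRd; mem=10
  op15 P0: store L0 := 83 → M/I/I on L0; bus BusRdX; mem=30
  op16 P2: load  L2 → I/I/E on L2; bus (none); mem=90
  op17 P1: load  L2 → I/S/S on L2; bus BusRd; mem=90

invalidations = 0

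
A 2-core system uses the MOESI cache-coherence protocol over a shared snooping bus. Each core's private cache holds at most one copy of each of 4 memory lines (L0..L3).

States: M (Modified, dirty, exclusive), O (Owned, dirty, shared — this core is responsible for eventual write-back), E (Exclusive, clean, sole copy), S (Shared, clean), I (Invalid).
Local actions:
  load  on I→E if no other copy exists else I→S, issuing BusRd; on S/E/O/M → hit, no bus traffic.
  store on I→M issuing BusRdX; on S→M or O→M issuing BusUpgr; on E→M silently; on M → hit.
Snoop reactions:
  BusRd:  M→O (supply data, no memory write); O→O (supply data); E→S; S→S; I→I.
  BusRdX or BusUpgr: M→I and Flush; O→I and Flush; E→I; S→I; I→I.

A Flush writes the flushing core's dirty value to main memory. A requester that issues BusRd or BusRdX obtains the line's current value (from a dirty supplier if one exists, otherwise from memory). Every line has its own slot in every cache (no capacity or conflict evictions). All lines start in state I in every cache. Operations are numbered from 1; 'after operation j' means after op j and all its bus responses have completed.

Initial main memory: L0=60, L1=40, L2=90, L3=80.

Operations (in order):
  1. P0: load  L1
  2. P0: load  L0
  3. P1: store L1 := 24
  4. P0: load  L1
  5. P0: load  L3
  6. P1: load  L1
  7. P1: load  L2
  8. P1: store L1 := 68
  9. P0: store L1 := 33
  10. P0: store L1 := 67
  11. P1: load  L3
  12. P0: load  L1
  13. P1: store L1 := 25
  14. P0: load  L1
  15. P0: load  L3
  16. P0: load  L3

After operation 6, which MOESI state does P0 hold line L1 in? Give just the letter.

1. P0: load  L1  bus=[BusRd]  L1: P0=E P1=I  mem[L1]=40
2. P0: load  L0  bus=[BusRd]  L0: P0=E P1=I  mem[L0]=60
3. P1: store L1 := 24  bus=[BusRdX]  L1: P0=I P1=M  mem[L1]=40
4. P0: load  L1  bus=[BusRd]  L1: P0=S P1=O  mem[L1]=40
5. P0: load  L3  bus=[BusRd]  L3: P0=E P1=I  mem[L3]=80
6. P1: load  L1  bus=[-]  L1: P0=S P1=O  mem[L1]=40
7. P1: load  L2  bus=[BusRd]  L2: P0=I P1=E  mem[L2]=90
8. P1: store L1 := 68  bus=[BusUpgr]  L1: P0=I P1=M  mem[L1]=40
9. P0: store L1 := 33  bus=[BusRdX,Flush]  L1: P0=M P1=I  mem[L1]=68
10. P0: store L1 := 67  bus=[-]  L1: P0=M P1=I  mem[L1]=68
11. P1: load  L3  bus=[BusRd]  L3: P0=S P1=S  mem[L3]=80
12. P0: load  L1  bus=[-]  L1: P0=M P1=I  mem[L1]=68
13. P1: store L1 := 25  bus=[BusRdX,Flush]  L1: P0=I P1=M  mem[L1]=67
14. P0: load  L1  bus=[BusRd]  L1: P0=S P1=O  mem[L1]=67
15. P0: load  L3  bus=[-]  L3: P0=S P1=S  mem[L3]=80
16. P0: load  L3  bus=[-]  L3: P0=S P1=S  mem[L3]=80

state = S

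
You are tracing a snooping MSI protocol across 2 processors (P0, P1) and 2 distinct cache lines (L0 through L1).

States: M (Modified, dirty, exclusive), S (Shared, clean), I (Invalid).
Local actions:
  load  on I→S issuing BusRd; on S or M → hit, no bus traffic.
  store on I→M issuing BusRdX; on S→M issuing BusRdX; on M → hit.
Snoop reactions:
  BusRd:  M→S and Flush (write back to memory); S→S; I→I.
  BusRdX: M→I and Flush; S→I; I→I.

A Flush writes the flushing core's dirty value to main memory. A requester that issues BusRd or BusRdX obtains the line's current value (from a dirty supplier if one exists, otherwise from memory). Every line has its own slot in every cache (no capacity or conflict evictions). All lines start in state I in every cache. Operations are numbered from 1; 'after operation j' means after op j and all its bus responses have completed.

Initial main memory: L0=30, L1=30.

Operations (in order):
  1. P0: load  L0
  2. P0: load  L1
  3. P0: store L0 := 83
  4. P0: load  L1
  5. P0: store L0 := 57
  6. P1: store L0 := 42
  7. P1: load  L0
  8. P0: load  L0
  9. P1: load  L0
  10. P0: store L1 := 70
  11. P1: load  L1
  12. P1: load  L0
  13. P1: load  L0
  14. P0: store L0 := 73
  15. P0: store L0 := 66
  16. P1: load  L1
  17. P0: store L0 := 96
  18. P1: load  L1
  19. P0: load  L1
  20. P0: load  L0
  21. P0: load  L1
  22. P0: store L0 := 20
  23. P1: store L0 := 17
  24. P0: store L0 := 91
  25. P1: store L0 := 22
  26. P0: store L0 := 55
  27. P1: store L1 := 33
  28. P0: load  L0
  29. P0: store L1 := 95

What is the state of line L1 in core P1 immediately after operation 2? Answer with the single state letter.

state = I

[1] P0: load  L0 | P0:S(30), P1:I | bus: BusRd
[2] P0: load  L1 | P0:S(30), P1:I | bus: BusRd
[3] P0: store L0 := 83 | P0:M(83), P1:I | bus: BusRdX
[4] P0: load  L1 | P0:S(30), P1:I | bus: none
[5] P0: store L0 := 57 | P0:M(57), P1:I | bus: none
[6] P1: store L0 := 42 | P0:I, P1:M(42) | bus: BusRdX,Flush
[7] P1: load  L0 | P0:I, P1:M(42) | bus: none
[8] P0: load  L0 | P0:S(42), P1:S(42) | bus: BusRd,Flush
[9] P1: load  L0 | P0:S(42), P1:S(42) | bus: none
[10] P0: store L1 := 70 | P0:M(70), P1:I | bus: BusRdX
[11] P1: load  L1 | P0:S(70), P1:S(70) | bus: BusRd,Flush
[12] P1: load  L0 | P0:S(42), P1:S(42) | bus: none
[13] P1: load  L0 | P0:S(42), P1:S(42) | bus: none
[14] P0: store L0 := 73 | P0:M(73), P1:I | bus: BusRdX
[15] P0: store L0 := 66 | P0:M(66), P1:I | bus: none
[16] P1: load  L1 | P0:S(70), P1:S(70) | bus: none
[17] P0: store L0 := 96 | P0:M(96), P1:I | bus: none
[18] P1: load  L1 | P0:S(70), P1:S(70) | bus: none
[19] P0: load  L1 | P0:S(70), P1:S(70) | bus: none
[20] P0: load  L0 | P0:M(96), P1:I | bus: none
[21] P0: load  L1 | P0:S(70), P1:S(70) | bus: none
[22] P0: store L0 := 20 | P0:M(20), P1:I | bus: none
[23] P1: store L0 := 17 | P0:I, P1:M(17) | bus: BusRdX,Flush
[24] P0: store L0 := 91 | P0:M(91), P1:I | bus: BusRdX,Flush
[25] P1: store L0 := 22 | P0:I, P1:M(22) | bus: BusRdX,Flush
[26] P0: store L0 := 55 | P0:M(55), P1:I | bus: BusRdX,Flush
[27] P1: store L1 := 33 | P0:I, P1:M(33) | bus: BusRdX
[28] P0: load  L0 | P0:M(55), P1:I | bus: none
[29] P0: store L1 := 95 | P0:M(95), P1:I | bus: BusRdX,Flush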